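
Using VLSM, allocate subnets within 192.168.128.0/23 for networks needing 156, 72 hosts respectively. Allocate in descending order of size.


156 hosts -> /24 (254 usable): 192.168.128.0/24
72 hosts -> /25 (126 usable): 192.168.129.0/25
Allocation: 192.168.128.0/24 (156 hosts, 254 usable); 192.168.129.0/25 (72 hosts, 126 usable)


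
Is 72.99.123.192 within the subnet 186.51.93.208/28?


Subnet network: 186.51.93.208
Test IP AND mask: 72.99.123.192
No, 72.99.123.192 is not in 186.51.93.208/28


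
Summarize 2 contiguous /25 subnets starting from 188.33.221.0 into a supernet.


Original prefix: /25
Number of subnets: 2 = 2^1
New prefix = 25 - 1 = 24
Supernet: 188.33.221.0/24


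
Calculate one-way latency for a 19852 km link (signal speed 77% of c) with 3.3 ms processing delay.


Speed = 0.77 * 3e5 km/s = 231000 km/s
Propagation delay = 19852 / 231000 = 0.0859 s = 85.9394 ms
Processing delay = 3.3 ms
Total one-way latency = 89.2394 ms


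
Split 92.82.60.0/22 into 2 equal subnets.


New prefix = 22 + 1 = 23
Each subnet has 512 addresses
  92.82.60.0/23
  92.82.62.0/23
Subnets: 92.82.60.0/23, 92.82.62.0/23


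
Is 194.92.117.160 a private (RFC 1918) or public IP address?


RFC 1918 private ranges:
  10.0.0.0/8 (10.0.0.0 - 10.255.255.255)
  172.16.0.0/12 (172.16.0.0 - 172.31.255.255)
  192.168.0.0/16 (192.168.0.0 - 192.168.255.255)
Public (not in any RFC 1918 range)


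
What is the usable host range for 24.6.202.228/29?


Network: 24.6.202.224
Broadcast: 24.6.202.231
First usable = network + 1
Last usable = broadcast - 1
Range: 24.6.202.225 to 24.6.202.230


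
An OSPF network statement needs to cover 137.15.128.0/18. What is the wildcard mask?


Subnet mask: 255.255.192.0
Wildcard = 255.255.255.255 - subnet mask
255 - 255 = 0
255 - 255 = 0
255 - 192 = 63
255 - 0 = 255
Wildcard: 0.0.63.255


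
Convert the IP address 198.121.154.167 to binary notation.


198 = 11000110
121 = 01111001
154 = 10011010
167 = 10100111
Binary: 11000110.01111001.10011010.10100111


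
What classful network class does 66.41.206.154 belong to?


First octet: 66
Binary: 01000010
0xxxxxxx -> Class A (1-126)
Class A, default mask 255.0.0.0 (/8)


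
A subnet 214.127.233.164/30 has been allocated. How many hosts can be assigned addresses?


Host bits = 32 - 30 = 2
Total addresses = 2^2 = 4
Usable = total - 2 (network and broadcast)
Usable hosts: 2


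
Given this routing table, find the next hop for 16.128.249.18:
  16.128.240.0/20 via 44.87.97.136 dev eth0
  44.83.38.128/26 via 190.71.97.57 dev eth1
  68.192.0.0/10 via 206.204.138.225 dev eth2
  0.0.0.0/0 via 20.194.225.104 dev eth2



Longest prefix match for 16.128.249.18:
  /20 16.128.240.0: MATCH
  /26 44.83.38.128: no
  /10 68.192.0.0: no
  /0 0.0.0.0: MATCH
Selected: next-hop 44.87.97.136 via eth0 (matched /20)


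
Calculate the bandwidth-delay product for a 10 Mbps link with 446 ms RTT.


BDP = bandwidth * RTT
= 10 Mbps * 446 ms
= 10 * 1e6 * 446 / 1000 bits
= 4460000 bits
= 557500 bytes
= 544.4336 KB
BDP = 4460000 bits (557500 bytes)


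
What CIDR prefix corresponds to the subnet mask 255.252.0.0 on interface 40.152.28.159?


Binary: 11111111.11111100.00000000.00000000
Count leading 1s
Prefix: /14


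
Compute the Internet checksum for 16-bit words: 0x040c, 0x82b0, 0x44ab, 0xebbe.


Sum all words (with carry folding):
+ 0x040c = 0x040c
+ 0x82b0 = 0x86bc
+ 0x44ab = 0xcb67
+ 0xebbe = 0xb726
One's complement: ~0xb726
Checksum = 0x48d9


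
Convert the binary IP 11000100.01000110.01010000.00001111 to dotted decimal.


11000100 = 196
01000110 = 70
01010000 = 80
00001111 = 15
IP: 196.70.80.15


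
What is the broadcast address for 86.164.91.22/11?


Network: 86.160.0.0/11
Host bits = 21
Set all host bits to 1:
Broadcast: 86.191.255.255


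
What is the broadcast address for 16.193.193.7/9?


Network: 16.128.0.0/9
Host bits = 23
Set all host bits to 1:
Broadcast: 16.255.255.255


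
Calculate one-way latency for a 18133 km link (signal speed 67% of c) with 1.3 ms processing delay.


Speed = 0.67 * 3e5 km/s = 201000 km/s
Propagation delay = 18133 / 201000 = 0.0902 s = 90.2139 ms
Processing delay = 1.3 ms
Total one-way latency = 91.5139 ms


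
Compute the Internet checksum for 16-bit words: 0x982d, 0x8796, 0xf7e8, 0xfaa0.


Sum all words (with carry folding):
+ 0x982d = 0x982d
+ 0x8796 = 0x1fc4
+ 0xf7e8 = 0x17ad
+ 0xfaa0 = 0x124e
One's complement: ~0x124e
Checksum = 0xedb1


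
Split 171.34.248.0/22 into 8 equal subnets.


New prefix = 22 + 3 = 25
Each subnet has 128 addresses
  171.34.248.0/25
  171.34.248.128/25
  171.34.249.0/25
  171.34.249.128/25
  171.34.250.0/25
  171.34.250.128/25
  171.34.251.0/25
  171.34.251.128/25
Subnets: 171.34.248.0/25, 171.34.248.128/25, 171.34.249.0/25, 171.34.249.128/25, 171.34.250.0/25, 171.34.250.128/25, 171.34.251.0/25, 171.34.251.128/25


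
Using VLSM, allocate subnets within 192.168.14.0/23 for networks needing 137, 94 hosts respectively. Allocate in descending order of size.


137 hosts -> /24 (254 usable): 192.168.14.0/24
94 hosts -> /25 (126 usable): 192.168.15.0/25
Allocation: 192.168.14.0/24 (137 hosts, 254 usable); 192.168.15.0/25 (94 hosts, 126 usable)


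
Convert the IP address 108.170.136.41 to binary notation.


108 = 01101100
170 = 10101010
136 = 10001000
41 = 00101001
Binary: 01101100.10101010.10001000.00101001


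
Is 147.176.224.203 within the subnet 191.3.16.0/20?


Subnet network: 191.3.16.0
Test IP AND mask: 147.176.224.0
No, 147.176.224.203 is not in 191.3.16.0/20


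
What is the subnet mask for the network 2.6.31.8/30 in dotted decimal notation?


/30 means 30 network bits, 2 host bits
Binary: 11111111111111111111111111111100
Mask: 255.255.255.252


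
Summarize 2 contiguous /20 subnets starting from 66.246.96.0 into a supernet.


Original prefix: /20
Number of subnets: 2 = 2^1
New prefix = 20 - 1 = 19
Supernet: 66.246.96.0/19


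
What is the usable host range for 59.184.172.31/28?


Network: 59.184.172.16
Broadcast: 59.184.172.31
First usable = network + 1
Last usable = broadcast - 1
Range: 59.184.172.17 to 59.184.172.30


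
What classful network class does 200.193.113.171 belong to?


First octet: 200
Binary: 11001000
110xxxxx -> Class C (192-223)
Class C, default mask 255.255.255.0 (/24)


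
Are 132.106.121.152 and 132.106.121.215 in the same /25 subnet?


Mask: 255.255.255.128
132.106.121.152 AND mask = 132.106.121.128
132.106.121.215 AND mask = 132.106.121.128
Yes, same subnet (132.106.121.128)


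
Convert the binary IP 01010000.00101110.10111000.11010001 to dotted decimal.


01010000 = 80
00101110 = 46
10111000 = 184
11010001 = 209
IP: 80.46.184.209


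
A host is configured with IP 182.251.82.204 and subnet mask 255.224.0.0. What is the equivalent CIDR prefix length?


Binary: 11111111.11100000.00000000.00000000
Count leading 1s
Prefix: /11


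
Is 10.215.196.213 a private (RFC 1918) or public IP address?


RFC 1918 private ranges:
  10.0.0.0/8 (10.0.0.0 - 10.255.255.255)
  172.16.0.0/12 (172.16.0.0 - 172.31.255.255)
  192.168.0.0/16 (192.168.0.0 - 192.168.255.255)
Private (in 10.0.0.0/8)


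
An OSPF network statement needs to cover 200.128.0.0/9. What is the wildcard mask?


Subnet mask: 255.128.0.0
Wildcard = 255.255.255.255 - subnet mask
255 - 255 = 0
255 - 128 = 127
255 - 0 = 255
255 - 0 = 255
Wildcard: 0.127.255.255


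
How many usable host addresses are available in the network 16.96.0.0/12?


Host bits = 32 - 12 = 20
Total addresses = 2^20 = 1048576
Usable = total - 2 (network and broadcast)
Usable hosts: 1048574


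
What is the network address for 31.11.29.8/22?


IP:   00011111.00001011.00011101.00001000
Mask: 11111111.11111111.11111100.00000000
AND operation:
Net:  00011111.00001011.00011100.00000000
Network: 31.11.28.0/22


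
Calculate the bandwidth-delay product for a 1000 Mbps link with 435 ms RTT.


BDP = bandwidth * RTT
= 1000 Mbps * 435 ms
= 1000 * 1e6 * 435 / 1000 bits
= 435000000 bits
= 54375000 bytes
= 53100.5859 KB
BDP = 435000000 bits (54375000 bytes)


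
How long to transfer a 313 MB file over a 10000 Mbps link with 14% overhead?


Effective throughput = 10000 * (1 - 14/100) = 8600 Mbps
File size in Mb = 313 * 8 = 2504 Mb
Time = 2504 / 8600
Time = 0.2912 seconds


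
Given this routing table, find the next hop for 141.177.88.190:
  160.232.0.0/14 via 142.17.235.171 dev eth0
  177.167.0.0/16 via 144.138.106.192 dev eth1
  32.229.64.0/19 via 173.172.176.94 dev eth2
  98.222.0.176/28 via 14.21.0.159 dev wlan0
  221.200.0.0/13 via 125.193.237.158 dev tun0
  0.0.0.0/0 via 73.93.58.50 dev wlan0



Longest prefix match for 141.177.88.190:
  /14 160.232.0.0: no
  /16 177.167.0.0: no
  /19 32.229.64.0: no
  /28 98.222.0.176: no
  /13 221.200.0.0: no
  /0 0.0.0.0: MATCH
Selected: next-hop 73.93.58.50 via wlan0 (matched /0)


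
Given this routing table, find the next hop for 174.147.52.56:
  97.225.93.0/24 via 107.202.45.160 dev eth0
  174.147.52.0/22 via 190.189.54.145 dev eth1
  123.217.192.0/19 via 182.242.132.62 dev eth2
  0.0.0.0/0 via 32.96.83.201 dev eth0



Longest prefix match for 174.147.52.56:
  /24 97.225.93.0: no
  /22 174.147.52.0: MATCH
  /19 123.217.192.0: no
  /0 0.0.0.0: MATCH
Selected: next-hop 190.189.54.145 via eth1 (matched /22)


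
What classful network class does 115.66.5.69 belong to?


First octet: 115
Binary: 01110011
0xxxxxxx -> Class A (1-126)
Class A, default mask 255.0.0.0 (/8)


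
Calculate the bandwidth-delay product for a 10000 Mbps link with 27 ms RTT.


BDP = bandwidth * RTT
= 10000 Mbps * 27 ms
= 10000 * 1e6 * 27 / 1000 bits
= 270000000 bits
= 33750000 bytes
= 32958.9844 KB
BDP = 270000000 bits (33750000 bytes)


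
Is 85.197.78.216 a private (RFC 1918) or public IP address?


RFC 1918 private ranges:
  10.0.0.0/8 (10.0.0.0 - 10.255.255.255)
  172.16.0.0/12 (172.16.0.0 - 172.31.255.255)
  192.168.0.0/16 (192.168.0.0 - 192.168.255.255)
Public (not in any RFC 1918 range)


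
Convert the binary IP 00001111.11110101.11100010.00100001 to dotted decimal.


00001111 = 15
11110101 = 245
11100010 = 226
00100001 = 33
IP: 15.245.226.33


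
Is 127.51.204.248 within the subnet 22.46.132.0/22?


Subnet network: 22.46.132.0
Test IP AND mask: 127.51.204.0
No, 127.51.204.248 is not in 22.46.132.0/22


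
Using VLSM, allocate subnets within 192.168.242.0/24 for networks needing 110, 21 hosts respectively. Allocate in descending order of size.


110 hosts -> /25 (126 usable): 192.168.242.0/25
21 hosts -> /27 (30 usable): 192.168.242.128/27
Allocation: 192.168.242.0/25 (110 hosts, 126 usable); 192.168.242.128/27 (21 hosts, 30 usable)


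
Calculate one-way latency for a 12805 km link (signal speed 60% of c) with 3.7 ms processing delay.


Speed = 0.6 * 3e5 km/s = 180000 km/s
Propagation delay = 12805 / 180000 = 0.0711 s = 71.1389 ms
Processing delay = 3.7 ms
Total one-way latency = 74.8389 ms


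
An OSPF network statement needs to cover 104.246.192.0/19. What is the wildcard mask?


Subnet mask: 255.255.224.0
Wildcard = 255.255.255.255 - subnet mask
255 - 255 = 0
255 - 255 = 0
255 - 224 = 31
255 - 0 = 255
Wildcard: 0.0.31.255


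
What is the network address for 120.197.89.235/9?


IP:   01111000.11000101.01011001.11101011
Mask: 11111111.10000000.00000000.00000000
AND operation:
Net:  01111000.10000000.00000000.00000000
Network: 120.128.0.0/9


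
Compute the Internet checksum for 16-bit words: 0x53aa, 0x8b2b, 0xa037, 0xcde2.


Sum all words (with carry folding):
+ 0x53aa = 0x53aa
+ 0x8b2b = 0xded5
+ 0xa037 = 0x7f0d
+ 0xcde2 = 0x4cf0
One's complement: ~0x4cf0
Checksum = 0xb30f


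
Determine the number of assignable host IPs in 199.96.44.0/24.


Host bits = 32 - 24 = 8
Total addresses = 2^8 = 256
Usable = total - 2 (network and broadcast)
Usable hosts: 254


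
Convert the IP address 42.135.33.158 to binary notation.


42 = 00101010
135 = 10000111
33 = 00100001
158 = 10011110
Binary: 00101010.10000111.00100001.10011110


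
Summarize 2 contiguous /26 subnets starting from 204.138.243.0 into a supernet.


Original prefix: /26
Number of subnets: 2 = 2^1
New prefix = 26 - 1 = 25
Supernet: 204.138.243.0/25


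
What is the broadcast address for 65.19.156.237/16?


Network: 65.19.0.0/16
Host bits = 16
Set all host bits to 1:
Broadcast: 65.19.255.255


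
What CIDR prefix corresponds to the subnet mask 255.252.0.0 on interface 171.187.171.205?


Binary: 11111111.11111100.00000000.00000000
Count leading 1s
Prefix: /14


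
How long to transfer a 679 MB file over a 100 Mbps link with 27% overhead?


Effective throughput = 100 * (1 - 27/100) = 73 Mbps
File size in Mb = 679 * 8 = 5432 Mb
Time = 5432 / 73
Time = 74.411 seconds


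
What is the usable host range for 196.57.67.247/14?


Network: 196.56.0.0
Broadcast: 196.59.255.255
First usable = network + 1
Last usable = broadcast - 1
Range: 196.56.0.1 to 196.59.255.254


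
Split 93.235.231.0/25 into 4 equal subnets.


New prefix = 25 + 2 = 27
Each subnet has 32 addresses
  93.235.231.0/27
  93.235.231.32/27
  93.235.231.64/27
  93.235.231.96/27
Subnets: 93.235.231.0/27, 93.235.231.32/27, 93.235.231.64/27, 93.235.231.96/27


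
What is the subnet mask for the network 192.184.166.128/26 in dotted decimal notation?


/26 means 26 network bits, 6 host bits
Binary: 11111111111111111111111111000000
Mask: 255.255.255.192


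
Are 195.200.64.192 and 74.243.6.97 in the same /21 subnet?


Mask: 255.255.248.0
195.200.64.192 AND mask = 195.200.64.0
74.243.6.97 AND mask = 74.243.0.0
No, different subnets (195.200.64.0 vs 74.243.0.0)


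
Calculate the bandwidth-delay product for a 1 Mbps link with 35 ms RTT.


BDP = bandwidth * RTT
= 1 Mbps * 35 ms
= 1 * 1e6 * 35 / 1000 bits
= 35000 bits
= 4375 bytes
= 4.2725 KB
BDP = 35000 bits (4375 bytes)


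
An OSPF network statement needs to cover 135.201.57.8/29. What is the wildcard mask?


Subnet mask: 255.255.255.248
Wildcard = 255.255.255.255 - subnet mask
255 - 255 = 0
255 - 255 = 0
255 - 255 = 0
255 - 248 = 7
Wildcard: 0.0.0.7


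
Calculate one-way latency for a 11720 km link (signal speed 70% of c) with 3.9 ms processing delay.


Speed = 0.7 * 3e5 km/s = 210000 km/s
Propagation delay = 11720 / 210000 = 0.0558 s = 55.8095 ms
Processing delay = 3.9 ms
Total one-way latency = 59.7095 ms


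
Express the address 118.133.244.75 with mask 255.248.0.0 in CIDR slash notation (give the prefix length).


Binary: 11111111.11111000.00000000.00000000
Count leading 1s
Prefix: /13


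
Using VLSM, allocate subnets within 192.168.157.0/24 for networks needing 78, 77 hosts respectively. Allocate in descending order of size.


78 hosts -> /25 (126 usable): 192.168.157.0/25
77 hosts -> /25 (126 usable): 192.168.157.128/25
Allocation: 192.168.157.0/25 (78 hosts, 126 usable); 192.168.157.128/25 (77 hosts, 126 usable)


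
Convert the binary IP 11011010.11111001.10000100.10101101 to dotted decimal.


11011010 = 218
11111001 = 249
10000100 = 132
10101101 = 173
IP: 218.249.132.173


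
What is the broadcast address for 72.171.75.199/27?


Network: 72.171.75.192/27
Host bits = 5
Set all host bits to 1:
Broadcast: 72.171.75.223


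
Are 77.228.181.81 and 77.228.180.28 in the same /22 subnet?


Mask: 255.255.252.0
77.228.181.81 AND mask = 77.228.180.0
77.228.180.28 AND mask = 77.228.180.0
Yes, same subnet (77.228.180.0)


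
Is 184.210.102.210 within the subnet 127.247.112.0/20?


Subnet network: 127.247.112.0
Test IP AND mask: 184.210.96.0
No, 184.210.102.210 is not in 127.247.112.0/20


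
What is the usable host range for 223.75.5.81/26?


Network: 223.75.5.64
Broadcast: 223.75.5.127
First usable = network + 1
Last usable = broadcast - 1
Range: 223.75.5.65 to 223.75.5.126


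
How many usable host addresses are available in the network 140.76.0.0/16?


Host bits = 32 - 16 = 16
Total addresses = 2^16 = 65536
Usable = total - 2 (network and broadcast)
Usable hosts: 65534


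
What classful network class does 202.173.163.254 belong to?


First octet: 202
Binary: 11001010
110xxxxx -> Class C (192-223)
Class C, default mask 255.255.255.0 (/24)


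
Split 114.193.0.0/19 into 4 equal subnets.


New prefix = 19 + 2 = 21
Each subnet has 2048 addresses
  114.193.0.0/21
  114.193.8.0/21
  114.193.16.0/21
  114.193.24.0/21
Subnets: 114.193.0.0/21, 114.193.8.0/21, 114.193.16.0/21, 114.193.24.0/21


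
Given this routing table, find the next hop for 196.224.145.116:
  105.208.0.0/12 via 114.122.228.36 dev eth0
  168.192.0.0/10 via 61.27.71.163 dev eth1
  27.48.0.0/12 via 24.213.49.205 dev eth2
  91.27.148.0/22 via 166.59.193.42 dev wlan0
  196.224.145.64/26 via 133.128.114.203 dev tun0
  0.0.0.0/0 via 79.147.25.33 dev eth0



Longest prefix match for 196.224.145.116:
  /12 105.208.0.0: no
  /10 168.192.0.0: no
  /12 27.48.0.0: no
  /22 91.27.148.0: no
  /26 196.224.145.64: MATCH
  /0 0.0.0.0: MATCH
Selected: next-hop 133.128.114.203 via tun0 (matched /26)


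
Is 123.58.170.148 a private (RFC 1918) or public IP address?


RFC 1918 private ranges:
  10.0.0.0/8 (10.0.0.0 - 10.255.255.255)
  172.16.0.0/12 (172.16.0.0 - 172.31.255.255)
  192.168.0.0/16 (192.168.0.0 - 192.168.255.255)
Public (not in any RFC 1918 range)


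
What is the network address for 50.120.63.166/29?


IP:   00110010.01111000.00111111.10100110
Mask: 11111111.11111111.11111111.11111000
AND operation:
Net:  00110010.01111000.00111111.10100000
Network: 50.120.63.160/29


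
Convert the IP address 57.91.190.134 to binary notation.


57 = 00111001
91 = 01011011
190 = 10111110
134 = 10000110
Binary: 00111001.01011011.10111110.10000110


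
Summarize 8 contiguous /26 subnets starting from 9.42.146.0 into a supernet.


Original prefix: /26
Number of subnets: 8 = 2^3
New prefix = 26 - 3 = 23
Supernet: 9.42.146.0/23


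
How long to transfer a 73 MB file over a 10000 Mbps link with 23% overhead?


Effective throughput = 10000 * (1 - 23/100) = 7700 Mbps
File size in Mb = 73 * 8 = 584 Mb
Time = 584 / 7700
Time = 0.0758 seconds


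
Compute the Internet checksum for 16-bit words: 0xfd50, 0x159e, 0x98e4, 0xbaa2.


Sum all words (with carry folding):
+ 0xfd50 = 0xfd50
+ 0x159e = 0x12ef
+ 0x98e4 = 0xabd3
+ 0xbaa2 = 0x6676
One's complement: ~0x6676
Checksum = 0x9989


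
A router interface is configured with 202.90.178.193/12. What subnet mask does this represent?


/12 means 12 network bits, 20 host bits
Binary: 11111111111100000000000000000000
Mask: 255.240.0.0


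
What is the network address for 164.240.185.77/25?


IP:   10100100.11110000.10111001.01001101
Mask: 11111111.11111111.11111111.10000000
AND operation:
Net:  10100100.11110000.10111001.00000000
Network: 164.240.185.0/25


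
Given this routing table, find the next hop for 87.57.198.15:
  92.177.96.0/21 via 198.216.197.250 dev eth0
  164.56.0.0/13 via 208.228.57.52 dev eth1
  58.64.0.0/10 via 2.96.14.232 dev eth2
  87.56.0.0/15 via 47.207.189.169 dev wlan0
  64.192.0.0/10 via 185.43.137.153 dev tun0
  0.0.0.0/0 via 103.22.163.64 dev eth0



Longest prefix match for 87.57.198.15:
  /21 92.177.96.0: no
  /13 164.56.0.0: no
  /10 58.64.0.0: no
  /15 87.56.0.0: MATCH
  /10 64.192.0.0: no
  /0 0.0.0.0: MATCH
Selected: next-hop 47.207.189.169 via wlan0 (matched /15)


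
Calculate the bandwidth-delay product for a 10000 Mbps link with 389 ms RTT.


BDP = bandwidth * RTT
= 10000 Mbps * 389 ms
= 10000 * 1e6 * 389 / 1000 bits
= 3890000000 bits
= 486250000 bytes
= 474853.5156 KB
BDP = 3890000000 bits (486250000 bytes)


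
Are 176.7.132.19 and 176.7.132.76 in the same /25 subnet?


Mask: 255.255.255.128
176.7.132.19 AND mask = 176.7.132.0
176.7.132.76 AND mask = 176.7.132.0
Yes, same subnet (176.7.132.0)


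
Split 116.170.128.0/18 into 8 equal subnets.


New prefix = 18 + 3 = 21
Each subnet has 2048 addresses
  116.170.128.0/21
  116.170.136.0/21
  116.170.144.0/21
  116.170.152.0/21
  116.170.160.0/21
  116.170.168.0/21
  116.170.176.0/21
  116.170.184.0/21
Subnets: 116.170.128.0/21, 116.170.136.0/21, 116.170.144.0/21, 116.170.152.0/21, 116.170.160.0/21, 116.170.168.0/21, 116.170.176.0/21, 116.170.184.0/21


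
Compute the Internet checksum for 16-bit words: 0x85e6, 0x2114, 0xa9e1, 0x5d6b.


Sum all words (with carry folding):
+ 0x85e6 = 0x85e6
+ 0x2114 = 0xa6fa
+ 0xa9e1 = 0x50dc
+ 0x5d6b = 0xae47
One's complement: ~0xae47
Checksum = 0x51b8


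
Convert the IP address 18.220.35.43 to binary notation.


18 = 00010010
220 = 11011100
35 = 00100011
43 = 00101011
Binary: 00010010.11011100.00100011.00101011


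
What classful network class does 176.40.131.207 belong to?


First octet: 176
Binary: 10110000
10xxxxxx -> Class B (128-191)
Class B, default mask 255.255.0.0 (/16)


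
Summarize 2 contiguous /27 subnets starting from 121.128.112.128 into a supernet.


Original prefix: /27
Number of subnets: 2 = 2^1
New prefix = 27 - 1 = 26
Supernet: 121.128.112.128/26


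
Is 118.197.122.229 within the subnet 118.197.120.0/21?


Subnet network: 118.197.120.0
Test IP AND mask: 118.197.120.0
Yes, 118.197.122.229 is in 118.197.120.0/21


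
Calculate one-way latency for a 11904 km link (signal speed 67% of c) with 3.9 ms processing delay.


Speed = 0.67 * 3e5 km/s = 201000 km/s
Propagation delay = 11904 / 201000 = 0.0592 s = 59.2239 ms
Processing delay = 3.9 ms
Total one-way latency = 63.1239 ms


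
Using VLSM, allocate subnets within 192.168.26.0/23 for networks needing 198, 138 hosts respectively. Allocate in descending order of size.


198 hosts -> /24 (254 usable): 192.168.26.0/24
138 hosts -> /24 (254 usable): 192.168.27.0/24
Allocation: 192.168.26.0/24 (198 hosts, 254 usable); 192.168.27.0/24 (138 hosts, 254 usable)


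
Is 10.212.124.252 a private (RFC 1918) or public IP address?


RFC 1918 private ranges:
  10.0.0.0/8 (10.0.0.0 - 10.255.255.255)
  172.16.0.0/12 (172.16.0.0 - 172.31.255.255)
  192.168.0.0/16 (192.168.0.0 - 192.168.255.255)
Private (in 10.0.0.0/8)


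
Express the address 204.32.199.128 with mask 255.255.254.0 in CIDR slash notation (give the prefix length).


Binary: 11111111.11111111.11111110.00000000
Count leading 1s
Prefix: /23


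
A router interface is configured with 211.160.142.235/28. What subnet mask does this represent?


/28 means 28 network bits, 4 host bits
Binary: 11111111111111111111111111110000
Mask: 255.255.255.240


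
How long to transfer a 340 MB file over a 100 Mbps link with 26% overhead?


Effective throughput = 100 * (1 - 26/100) = 74 Mbps
File size in Mb = 340 * 8 = 2720 Mb
Time = 2720 / 74
Time = 36.7568 seconds


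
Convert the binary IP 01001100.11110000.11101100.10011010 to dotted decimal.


01001100 = 76
11110000 = 240
11101100 = 236
10011010 = 154
IP: 76.240.236.154


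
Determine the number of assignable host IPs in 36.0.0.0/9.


Host bits = 32 - 9 = 23
Total addresses = 2^23 = 8388608
Usable = total - 2 (network and broadcast)
Usable hosts: 8388606


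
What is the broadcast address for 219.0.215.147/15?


Network: 219.0.0.0/15
Host bits = 17
Set all host bits to 1:
Broadcast: 219.1.255.255


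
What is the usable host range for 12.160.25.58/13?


Network: 12.160.0.0
Broadcast: 12.167.255.255
First usable = network + 1
Last usable = broadcast - 1
Range: 12.160.0.1 to 12.167.255.254


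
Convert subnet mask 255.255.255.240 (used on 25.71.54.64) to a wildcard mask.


Subnet mask: 255.255.255.240
Wildcard = 255.255.255.255 - subnet mask
255 - 255 = 0
255 - 255 = 0
255 - 255 = 0
255 - 240 = 15
Wildcard: 0.0.0.15


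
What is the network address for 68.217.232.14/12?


IP:   01000100.11011001.11101000.00001110
Mask: 11111111.11110000.00000000.00000000
AND operation:
Net:  01000100.11010000.00000000.00000000
Network: 68.208.0.0/12


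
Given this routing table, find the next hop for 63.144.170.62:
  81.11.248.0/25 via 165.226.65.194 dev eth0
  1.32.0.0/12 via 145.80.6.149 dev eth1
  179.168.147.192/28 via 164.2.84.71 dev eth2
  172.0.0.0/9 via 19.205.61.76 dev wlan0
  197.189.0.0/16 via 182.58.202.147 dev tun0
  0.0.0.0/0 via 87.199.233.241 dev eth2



Longest prefix match for 63.144.170.62:
  /25 81.11.248.0: no
  /12 1.32.0.0: no
  /28 179.168.147.192: no
  /9 172.0.0.0: no
  /16 197.189.0.0: no
  /0 0.0.0.0: MATCH
Selected: next-hop 87.199.233.241 via eth2 (matched /0)


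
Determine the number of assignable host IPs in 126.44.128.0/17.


Host bits = 32 - 17 = 15
Total addresses = 2^15 = 32768
Usable = total - 2 (network and broadcast)
Usable hosts: 32766


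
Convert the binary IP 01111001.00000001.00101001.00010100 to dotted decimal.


01111001 = 121
00000001 = 1
00101001 = 41
00010100 = 20
IP: 121.1.41.20


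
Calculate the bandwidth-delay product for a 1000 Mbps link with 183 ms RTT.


BDP = bandwidth * RTT
= 1000 Mbps * 183 ms
= 1000 * 1e6 * 183 / 1000 bits
= 183000000 bits
= 22875000 bytes
= 22338.8672 KB
BDP = 183000000 bits (22875000 bytes)


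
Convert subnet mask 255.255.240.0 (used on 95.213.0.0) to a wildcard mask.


Subnet mask: 255.255.240.0
Wildcard = 255.255.255.255 - subnet mask
255 - 255 = 0
255 - 255 = 0
255 - 240 = 15
255 - 0 = 255
Wildcard: 0.0.15.255


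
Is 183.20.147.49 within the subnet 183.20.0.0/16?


Subnet network: 183.20.0.0
Test IP AND mask: 183.20.0.0
Yes, 183.20.147.49 is in 183.20.0.0/16


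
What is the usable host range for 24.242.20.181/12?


Network: 24.240.0.0
Broadcast: 24.255.255.255
First usable = network + 1
Last usable = broadcast - 1
Range: 24.240.0.1 to 24.255.255.254


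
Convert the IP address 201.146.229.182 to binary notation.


201 = 11001001
146 = 10010010
229 = 11100101
182 = 10110110
Binary: 11001001.10010010.11100101.10110110


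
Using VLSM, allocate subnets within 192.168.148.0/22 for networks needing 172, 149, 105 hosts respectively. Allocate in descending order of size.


172 hosts -> /24 (254 usable): 192.168.148.0/24
149 hosts -> /24 (254 usable): 192.168.149.0/24
105 hosts -> /25 (126 usable): 192.168.150.0/25
Allocation: 192.168.148.0/24 (172 hosts, 254 usable); 192.168.149.0/24 (149 hosts, 254 usable); 192.168.150.0/25 (105 hosts, 126 usable)


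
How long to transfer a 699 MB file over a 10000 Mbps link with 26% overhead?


Effective throughput = 10000 * (1 - 26/100) = 7400 Mbps
File size in Mb = 699 * 8 = 5592 Mb
Time = 5592 / 7400
Time = 0.7557 seconds


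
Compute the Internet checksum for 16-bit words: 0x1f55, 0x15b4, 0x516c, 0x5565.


Sum all words (with carry folding):
+ 0x1f55 = 0x1f55
+ 0x15b4 = 0x3509
+ 0x516c = 0x8675
+ 0x5565 = 0xdbda
One's complement: ~0xdbda
Checksum = 0x2425


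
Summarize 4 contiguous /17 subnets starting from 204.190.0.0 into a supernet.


Original prefix: /17
Number of subnets: 4 = 2^2
New prefix = 17 - 2 = 15
Supernet: 204.190.0.0/15


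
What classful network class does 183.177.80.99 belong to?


First octet: 183
Binary: 10110111
10xxxxxx -> Class B (128-191)
Class B, default mask 255.255.0.0 (/16)


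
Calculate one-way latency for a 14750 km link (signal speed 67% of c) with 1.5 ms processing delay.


Speed = 0.67 * 3e5 km/s = 201000 km/s
Propagation delay = 14750 / 201000 = 0.0734 s = 73.3831 ms
Processing delay = 1.5 ms
Total one-way latency = 74.8831 ms


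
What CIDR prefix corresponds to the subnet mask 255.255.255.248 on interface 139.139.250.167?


Binary: 11111111.11111111.11111111.11111000
Count leading 1s
Prefix: /29


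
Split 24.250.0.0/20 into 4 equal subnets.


New prefix = 20 + 2 = 22
Each subnet has 1024 addresses
  24.250.0.0/22
  24.250.4.0/22
  24.250.8.0/22
  24.250.12.0/22
Subnets: 24.250.0.0/22, 24.250.4.0/22, 24.250.8.0/22, 24.250.12.0/22


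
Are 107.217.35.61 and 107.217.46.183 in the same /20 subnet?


Mask: 255.255.240.0
107.217.35.61 AND mask = 107.217.32.0
107.217.46.183 AND mask = 107.217.32.0
Yes, same subnet (107.217.32.0)


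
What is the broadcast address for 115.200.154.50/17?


Network: 115.200.128.0/17
Host bits = 15
Set all host bits to 1:
Broadcast: 115.200.255.255


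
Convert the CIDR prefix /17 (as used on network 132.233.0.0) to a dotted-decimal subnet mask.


/17 means 17 network bits, 15 host bits
Binary: 11111111111111111000000000000000
Mask: 255.255.128.0


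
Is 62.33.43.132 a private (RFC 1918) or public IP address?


RFC 1918 private ranges:
  10.0.0.0/8 (10.0.0.0 - 10.255.255.255)
  172.16.0.0/12 (172.16.0.0 - 172.31.255.255)
  192.168.0.0/16 (192.168.0.0 - 192.168.255.255)
Public (not in any RFC 1918 range)


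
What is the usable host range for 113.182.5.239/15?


Network: 113.182.0.0
Broadcast: 113.183.255.255
First usable = network + 1
Last usable = broadcast - 1
Range: 113.182.0.1 to 113.183.255.254


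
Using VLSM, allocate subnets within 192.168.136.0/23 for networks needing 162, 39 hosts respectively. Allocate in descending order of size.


162 hosts -> /24 (254 usable): 192.168.136.0/24
39 hosts -> /26 (62 usable): 192.168.137.0/26
Allocation: 192.168.136.0/24 (162 hosts, 254 usable); 192.168.137.0/26 (39 hosts, 62 usable)


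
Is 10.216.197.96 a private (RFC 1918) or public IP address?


RFC 1918 private ranges:
  10.0.0.0/8 (10.0.0.0 - 10.255.255.255)
  172.16.0.0/12 (172.16.0.0 - 172.31.255.255)
  192.168.0.0/16 (192.168.0.0 - 192.168.255.255)
Private (in 10.0.0.0/8)


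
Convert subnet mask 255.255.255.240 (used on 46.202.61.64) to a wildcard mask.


Subnet mask: 255.255.255.240
Wildcard = 255.255.255.255 - subnet mask
255 - 255 = 0
255 - 255 = 0
255 - 255 = 0
255 - 240 = 15
Wildcard: 0.0.0.15


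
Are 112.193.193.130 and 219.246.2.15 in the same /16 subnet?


Mask: 255.255.0.0
112.193.193.130 AND mask = 112.193.0.0
219.246.2.15 AND mask = 219.246.0.0
No, different subnets (112.193.0.0 vs 219.246.0.0)


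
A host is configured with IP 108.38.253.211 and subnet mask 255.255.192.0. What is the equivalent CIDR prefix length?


Binary: 11111111.11111111.11000000.00000000
Count leading 1s
Prefix: /18


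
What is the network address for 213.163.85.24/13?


IP:   11010101.10100011.01010101.00011000
Mask: 11111111.11111000.00000000.00000000
AND operation:
Net:  11010101.10100000.00000000.00000000
Network: 213.160.0.0/13


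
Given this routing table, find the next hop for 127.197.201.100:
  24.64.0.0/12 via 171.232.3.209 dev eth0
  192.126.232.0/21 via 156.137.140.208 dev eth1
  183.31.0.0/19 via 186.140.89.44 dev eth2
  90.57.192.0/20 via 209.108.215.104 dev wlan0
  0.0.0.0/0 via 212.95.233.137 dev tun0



Longest prefix match for 127.197.201.100:
  /12 24.64.0.0: no
  /21 192.126.232.0: no
  /19 183.31.0.0: no
  /20 90.57.192.0: no
  /0 0.0.0.0: MATCH
Selected: next-hop 212.95.233.137 via tun0 (matched /0)


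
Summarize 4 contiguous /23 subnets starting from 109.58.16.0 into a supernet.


Original prefix: /23
Number of subnets: 4 = 2^2
New prefix = 23 - 2 = 21
Supernet: 109.58.16.0/21


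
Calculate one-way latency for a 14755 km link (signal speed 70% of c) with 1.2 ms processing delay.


Speed = 0.7 * 3e5 km/s = 210000 km/s
Propagation delay = 14755 / 210000 = 0.0703 s = 70.2619 ms
Processing delay = 1.2 ms
Total one-way latency = 71.4619 ms


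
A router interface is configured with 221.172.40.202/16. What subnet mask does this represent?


/16 means 16 network bits, 16 host bits
Binary: 11111111111111110000000000000000
Mask: 255.255.0.0


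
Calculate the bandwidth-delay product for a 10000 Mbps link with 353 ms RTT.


BDP = bandwidth * RTT
= 10000 Mbps * 353 ms
= 10000 * 1e6 * 353 / 1000 bits
= 3530000000 bits
= 441250000 bytes
= 430908.2031 KB
BDP = 3530000000 bits (441250000 bytes)


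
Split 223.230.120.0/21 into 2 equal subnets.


New prefix = 21 + 1 = 22
Each subnet has 1024 addresses
  223.230.120.0/22
  223.230.124.0/22
Subnets: 223.230.120.0/22, 223.230.124.0/22


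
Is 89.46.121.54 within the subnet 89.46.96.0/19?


Subnet network: 89.46.96.0
Test IP AND mask: 89.46.96.0
Yes, 89.46.121.54 is in 89.46.96.0/19


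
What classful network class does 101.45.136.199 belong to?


First octet: 101
Binary: 01100101
0xxxxxxx -> Class A (1-126)
Class A, default mask 255.0.0.0 (/8)


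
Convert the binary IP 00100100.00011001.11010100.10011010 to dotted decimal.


00100100 = 36
00011001 = 25
11010100 = 212
10011010 = 154
IP: 36.25.212.154


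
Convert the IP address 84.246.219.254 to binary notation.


84 = 01010100
246 = 11110110
219 = 11011011
254 = 11111110
Binary: 01010100.11110110.11011011.11111110


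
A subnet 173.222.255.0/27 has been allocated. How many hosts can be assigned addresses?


Host bits = 32 - 27 = 5
Total addresses = 2^5 = 32
Usable = total - 2 (network and broadcast)
Usable hosts: 30


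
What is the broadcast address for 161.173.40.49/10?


Network: 161.128.0.0/10
Host bits = 22
Set all host bits to 1:
Broadcast: 161.191.255.255


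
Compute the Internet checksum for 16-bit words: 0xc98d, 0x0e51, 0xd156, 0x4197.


Sum all words (with carry folding):
+ 0xc98d = 0xc98d
+ 0x0e51 = 0xd7de
+ 0xd156 = 0xa935
+ 0x4197 = 0xeacc
One's complement: ~0xeacc
Checksum = 0x1533


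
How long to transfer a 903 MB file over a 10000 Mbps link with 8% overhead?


Effective throughput = 10000 * (1 - 8/100) = 9200 Mbps
File size in Mb = 903 * 8 = 7224 Mb
Time = 7224 / 9200
Time = 0.7852 seconds


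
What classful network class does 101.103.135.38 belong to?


First octet: 101
Binary: 01100101
0xxxxxxx -> Class A (1-126)
Class A, default mask 255.0.0.0 (/8)


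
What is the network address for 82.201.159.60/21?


IP:   01010010.11001001.10011111.00111100
Mask: 11111111.11111111.11111000.00000000
AND operation:
Net:  01010010.11001001.10011000.00000000
Network: 82.201.152.0/21


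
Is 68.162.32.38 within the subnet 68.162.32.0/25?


Subnet network: 68.162.32.0
Test IP AND mask: 68.162.32.0
Yes, 68.162.32.38 is in 68.162.32.0/25


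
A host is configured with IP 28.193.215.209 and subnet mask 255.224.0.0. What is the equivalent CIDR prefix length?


Binary: 11111111.11100000.00000000.00000000
Count leading 1s
Prefix: /11


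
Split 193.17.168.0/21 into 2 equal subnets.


New prefix = 21 + 1 = 22
Each subnet has 1024 addresses
  193.17.168.0/22
  193.17.172.0/22
Subnets: 193.17.168.0/22, 193.17.172.0/22


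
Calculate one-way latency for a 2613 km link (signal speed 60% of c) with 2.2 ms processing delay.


Speed = 0.6 * 3e5 km/s = 180000 km/s
Propagation delay = 2613 / 180000 = 0.0145 s = 14.5167 ms
Processing delay = 2.2 ms
Total one-way latency = 16.7167 ms


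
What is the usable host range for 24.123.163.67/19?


Network: 24.123.160.0
Broadcast: 24.123.191.255
First usable = network + 1
Last usable = broadcast - 1
Range: 24.123.160.1 to 24.123.191.254


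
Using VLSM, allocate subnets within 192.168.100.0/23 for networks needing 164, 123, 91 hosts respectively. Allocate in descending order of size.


164 hosts -> /24 (254 usable): 192.168.100.0/24
123 hosts -> /25 (126 usable): 192.168.101.0/25
91 hosts -> /25 (126 usable): 192.168.101.128/25
Allocation: 192.168.100.0/24 (164 hosts, 254 usable); 192.168.101.0/25 (123 hosts, 126 usable); 192.168.101.128/25 (91 hosts, 126 usable)


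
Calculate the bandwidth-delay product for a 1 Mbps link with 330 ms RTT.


BDP = bandwidth * RTT
= 1 Mbps * 330 ms
= 1 * 1e6 * 330 / 1000 bits
= 330000 bits
= 41250 bytes
= 40.2832 KB
BDP = 330000 bits (41250 bytes)


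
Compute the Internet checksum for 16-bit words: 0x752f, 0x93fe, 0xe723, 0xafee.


Sum all words (with carry folding):
+ 0x752f = 0x752f
+ 0x93fe = 0x092e
+ 0xe723 = 0xf051
+ 0xafee = 0xa040
One's complement: ~0xa040
Checksum = 0x5fbf


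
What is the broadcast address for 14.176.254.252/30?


Network: 14.176.254.252/30
Host bits = 2
Set all host bits to 1:
Broadcast: 14.176.254.255


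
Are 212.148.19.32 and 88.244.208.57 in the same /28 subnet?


Mask: 255.255.255.240
212.148.19.32 AND mask = 212.148.19.32
88.244.208.57 AND mask = 88.244.208.48
No, different subnets (212.148.19.32 vs 88.244.208.48)


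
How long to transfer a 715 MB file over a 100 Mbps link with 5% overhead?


Effective throughput = 100 * (1 - 5/100) = 95 Mbps
File size in Mb = 715 * 8 = 5720 Mb
Time = 5720 / 95
Time = 60.2105 seconds


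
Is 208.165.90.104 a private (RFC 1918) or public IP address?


RFC 1918 private ranges:
  10.0.0.0/8 (10.0.0.0 - 10.255.255.255)
  172.16.0.0/12 (172.16.0.0 - 172.31.255.255)
  192.168.0.0/16 (192.168.0.0 - 192.168.255.255)
Public (not in any RFC 1918 range)


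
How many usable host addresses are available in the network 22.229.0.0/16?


Host bits = 32 - 16 = 16
Total addresses = 2^16 = 65536
Usable = total - 2 (network and broadcast)
Usable hosts: 65534


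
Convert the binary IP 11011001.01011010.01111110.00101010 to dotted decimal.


11011001 = 217
01011010 = 90
01111110 = 126
00101010 = 42
IP: 217.90.126.42


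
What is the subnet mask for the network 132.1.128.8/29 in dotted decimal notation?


/29 means 29 network bits, 3 host bits
Binary: 11111111111111111111111111111000
Mask: 255.255.255.248


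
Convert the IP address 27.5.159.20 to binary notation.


27 = 00011011
5 = 00000101
159 = 10011111
20 = 00010100
Binary: 00011011.00000101.10011111.00010100


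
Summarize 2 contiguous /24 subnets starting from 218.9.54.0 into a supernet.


Original prefix: /24
Number of subnets: 2 = 2^1
New prefix = 24 - 1 = 23
Supernet: 218.9.54.0/23


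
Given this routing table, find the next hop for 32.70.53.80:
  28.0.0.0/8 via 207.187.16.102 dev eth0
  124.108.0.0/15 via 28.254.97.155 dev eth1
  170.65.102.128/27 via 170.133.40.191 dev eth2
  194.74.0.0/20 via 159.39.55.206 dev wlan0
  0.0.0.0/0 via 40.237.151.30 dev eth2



Longest prefix match for 32.70.53.80:
  /8 28.0.0.0: no
  /15 124.108.0.0: no
  /27 170.65.102.128: no
  /20 194.74.0.0: no
  /0 0.0.0.0: MATCH
Selected: next-hop 40.237.151.30 via eth2 (matched /0)


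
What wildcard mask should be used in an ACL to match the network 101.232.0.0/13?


Subnet mask: 255.248.0.0
Wildcard = 255.255.255.255 - subnet mask
255 - 255 = 0
255 - 248 = 7
255 - 0 = 255
255 - 0 = 255
Wildcard: 0.7.255.255


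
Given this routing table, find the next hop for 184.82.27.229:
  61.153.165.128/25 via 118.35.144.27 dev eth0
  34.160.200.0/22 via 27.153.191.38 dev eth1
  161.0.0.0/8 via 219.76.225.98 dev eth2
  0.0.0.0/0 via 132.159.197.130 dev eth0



Longest prefix match for 184.82.27.229:
  /25 61.153.165.128: no
  /22 34.160.200.0: no
  /8 161.0.0.0: no
  /0 0.0.0.0: MATCH
Selected: next-hop 132.159.197.130 via eth0 (matched /0)


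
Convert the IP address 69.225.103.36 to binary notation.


69 = 01000101
225 = 11100001
103 = 01100111
36 = 00100100
Binary: 01000101.11100001.01100111.00100100


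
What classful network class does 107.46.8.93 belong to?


First octet: 107
Binary: 01101011
0xxxxxxx -> Class A (1-126)
Class A, default mask 255.0.0.0 (/8)


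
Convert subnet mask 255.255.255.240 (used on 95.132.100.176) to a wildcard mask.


Subnet mask: 255.255.255.240
Wildcard = 255.255.255.255 - subnet mask
255 - 255 = 0
255 - 255 = 0
255 - 255 = 0
255 - 240 = 15
Wildcard: 0.0.0.15


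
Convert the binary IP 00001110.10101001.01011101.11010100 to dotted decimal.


00001110 = 14
10101001 = 169
01011101 = 93
11010100 = 212
IP: 14.169.93.212


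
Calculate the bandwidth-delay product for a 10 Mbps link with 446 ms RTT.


BDP = bandwidth * RTT
= 10 Mbps * 446 ms
= 10 * 1e6 * 446 / 1000 bits
= 4460000 bits
= 557500 bytes
= 544.4336 KB
BDP = 4460000 bits (557500 bytes)


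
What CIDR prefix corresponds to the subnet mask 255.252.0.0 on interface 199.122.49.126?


Binary: 11111111.11111100.00000000.00000000
Count leading 1s
Prefix: /14
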